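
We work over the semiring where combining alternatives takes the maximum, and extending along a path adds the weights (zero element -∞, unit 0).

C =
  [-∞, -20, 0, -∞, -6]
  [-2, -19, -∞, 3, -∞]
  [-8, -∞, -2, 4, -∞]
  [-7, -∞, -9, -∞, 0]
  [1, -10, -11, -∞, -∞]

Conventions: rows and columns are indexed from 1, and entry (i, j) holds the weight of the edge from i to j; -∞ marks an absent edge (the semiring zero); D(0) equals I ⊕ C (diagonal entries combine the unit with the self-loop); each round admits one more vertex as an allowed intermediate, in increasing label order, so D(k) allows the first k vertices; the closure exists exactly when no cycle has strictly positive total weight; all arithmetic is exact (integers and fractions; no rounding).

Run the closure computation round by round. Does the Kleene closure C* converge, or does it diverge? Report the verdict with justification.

D(0):
  [0, -20, 0, -∞, -6]
  [-2, 0, -∞, 3, -∞]
  [-8, -∞, 0, 4, -∞]
  [-7, -∞, -9, 0, 0]
  [1, -10, -11, -∞, 0]
D(1):
  [0, -20, 0, -∞, -6]
  [-2, 0, -2, 3, -8]
  [-8, -28, 0, 4, -14]
  [-7, -27, -7, 0, 0]
  [1, -10, 1, -∞, 0]
D(2):
  [0, -20, 0, -17, -6]
  [-2, 0, -2, 3, -8]
  [-8, -28, 0, 4, -14]
  [-7, -27, -7, 0, 0]
  [1, -10, 1, -7, 0]
D(3):
  [0, -20, 0, 4, -6]
  [-2, 0, -2, 3, -8]
  [-8, -28, 0, 4, -14]
  [-7, -27, -7, 0, 0]
  [1, -10, 1, 5, 0]
Detection: at round 4, diagonal entry (5, 5) turns strictly positive.
Key observation: the cycle 5->1->3->4->5 has total weight 1 + 0 + 4 + 0, which is strictly positive.
Answer: DIVERGES — positive cycle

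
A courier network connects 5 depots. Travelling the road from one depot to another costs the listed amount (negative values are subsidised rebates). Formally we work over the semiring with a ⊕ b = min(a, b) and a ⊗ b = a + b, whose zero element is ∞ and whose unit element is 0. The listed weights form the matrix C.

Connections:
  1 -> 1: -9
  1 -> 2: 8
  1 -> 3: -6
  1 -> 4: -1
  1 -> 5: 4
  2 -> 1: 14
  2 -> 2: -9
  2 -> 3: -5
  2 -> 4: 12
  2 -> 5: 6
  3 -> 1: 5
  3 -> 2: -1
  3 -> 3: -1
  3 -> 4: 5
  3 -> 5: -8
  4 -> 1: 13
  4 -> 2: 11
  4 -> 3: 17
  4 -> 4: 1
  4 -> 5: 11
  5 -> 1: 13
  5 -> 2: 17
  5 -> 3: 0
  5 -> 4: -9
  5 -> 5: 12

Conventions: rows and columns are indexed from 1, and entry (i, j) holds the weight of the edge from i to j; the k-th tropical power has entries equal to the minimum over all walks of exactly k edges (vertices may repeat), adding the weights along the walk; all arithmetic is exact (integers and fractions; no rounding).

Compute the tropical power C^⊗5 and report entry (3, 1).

C^⊗2:
  [-18, -7, -15, -10, -14]
  [0, -18, -14, -3, -13]
  [-4, -10, -8, -17, -9]
  [4, 2, 6, 2, 9]
  [4, -1, -1, -8, -8]
C^⊗3:
  [-27, -16, -24, -23, -23]
  [-9, -27, -23, -22, -22]
  [-13, -19, -15, -18, -16]
  [-5, -7, -3, 0, -2]
  [-5, -10, -8, -17, -9]
C^⊗4:
  [-36, -25, -33, -32, -32]
  [-18, -36, -32, -31, -31]
  [-22, -28, -24, -25, -23]
  [-14, -16, -12, -11, -11]
  [-14, -19, -15, -18, -16]
C^⊗5:
  [-45, -34, -42, -41, -41]
  [-27, -45, -41, -40, -40]
  [-31, -37, -33, -32, -32]
  [-23, -25, -21, -20, -20]
  [-23, -28, -24, -25, -23]
Key observation: the optimum is the walk 3->1->1->1->1->1, with weight 5 + (-9) + (-9) + (-9) + (-9) = -31.
Optimal value attained by: walk 3->1->1->1->1->1.
Answer: (C^⊗5)[3][1] = -31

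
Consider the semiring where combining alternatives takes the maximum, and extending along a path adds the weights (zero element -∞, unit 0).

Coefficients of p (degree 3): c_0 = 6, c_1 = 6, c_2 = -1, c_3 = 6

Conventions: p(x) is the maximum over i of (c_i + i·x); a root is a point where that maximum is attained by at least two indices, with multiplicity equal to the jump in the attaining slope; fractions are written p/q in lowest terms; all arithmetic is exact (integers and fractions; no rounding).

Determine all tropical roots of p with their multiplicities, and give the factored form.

hull edge (i=0, c=6) to (i=3, c=6): slope 0, span 3
Factored form: p(x) = 6 ⊗ (x ⊕ 0) ⊗ (x ⊕ 0) ⊗ (x ⊕ 0)
Answer: roots = 0 (mult 3)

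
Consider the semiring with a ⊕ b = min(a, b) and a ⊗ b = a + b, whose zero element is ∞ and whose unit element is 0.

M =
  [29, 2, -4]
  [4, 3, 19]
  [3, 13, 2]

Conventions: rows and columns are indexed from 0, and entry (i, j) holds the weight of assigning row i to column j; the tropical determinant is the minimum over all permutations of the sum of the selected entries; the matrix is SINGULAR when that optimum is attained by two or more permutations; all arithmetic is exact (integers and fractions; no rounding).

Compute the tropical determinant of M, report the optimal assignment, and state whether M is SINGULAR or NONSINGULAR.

σ = (0, 1, 2): 29 + 3 + 2 = 34
σ = (0, 2, 1): 29 + 19 + 13 = 61
σ = (1, 0, 2): 2 + 4 + 2 = 8
σ = (1, 2, 0): 2 + 19 + 3 = 24
σ = (2, 0, 1): (-4) + 4 + 13 = 13
σ = (2, 1, 0): (-4) + 3 + 3 = 2
Optimal value attained by: σ = (2, 1, 0).
Answer: det⊕(M) = 2; verdict: NONSINGULAR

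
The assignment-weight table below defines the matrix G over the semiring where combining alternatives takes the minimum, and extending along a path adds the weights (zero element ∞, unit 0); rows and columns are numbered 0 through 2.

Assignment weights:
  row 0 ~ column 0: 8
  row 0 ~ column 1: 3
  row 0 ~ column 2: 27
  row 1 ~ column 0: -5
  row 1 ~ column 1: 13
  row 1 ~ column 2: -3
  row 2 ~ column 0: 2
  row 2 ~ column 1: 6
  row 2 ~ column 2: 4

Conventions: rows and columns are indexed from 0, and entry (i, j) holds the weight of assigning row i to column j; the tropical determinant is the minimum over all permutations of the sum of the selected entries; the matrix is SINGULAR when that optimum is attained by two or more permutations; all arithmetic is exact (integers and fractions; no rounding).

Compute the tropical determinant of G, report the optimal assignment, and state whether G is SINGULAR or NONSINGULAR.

σ = (0, 1, 2): 8 + 13 + 4 = 25
σ = (0, 2, 1): 8 + (-3) + 6 = 11
σ = (1, 0, 2): 3 + (-5) + 4 = 2
σ = (1, 2, 0): 3 + (-3) + 2 = 2
σ = (2, 0, 1): 27 + (-5) + 6 = 28
σ = (2, 1, 0): 27 + 13 + 2 = 42
Optimal value attained by: σ = (1, 0, 2).
Answer: det⊕(G) = 2; verdict: SINGULAR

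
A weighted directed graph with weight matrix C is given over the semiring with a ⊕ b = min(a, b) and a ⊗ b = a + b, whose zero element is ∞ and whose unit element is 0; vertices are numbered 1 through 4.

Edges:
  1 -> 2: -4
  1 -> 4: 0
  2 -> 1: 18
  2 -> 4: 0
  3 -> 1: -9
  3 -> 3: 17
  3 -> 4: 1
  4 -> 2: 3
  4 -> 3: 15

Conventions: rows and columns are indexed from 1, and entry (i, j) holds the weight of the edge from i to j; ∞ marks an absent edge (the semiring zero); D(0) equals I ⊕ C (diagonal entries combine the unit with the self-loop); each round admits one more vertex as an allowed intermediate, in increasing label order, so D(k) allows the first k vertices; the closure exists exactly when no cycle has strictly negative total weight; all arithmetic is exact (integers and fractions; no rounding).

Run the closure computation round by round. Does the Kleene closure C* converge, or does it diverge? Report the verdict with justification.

D(0):
  [0, -4, ∞, 0]
  [18, 0, ∞, 0]
  [-9, ∞, 0, 1]
  [∞, 3, 15, 0]
D(1):
  [0, -4, ∞, 0]
  [18, 0, ∞, 0]
  [-9, -13, 0, -9]
  [∞, 3, 15, 0]
D(2):
  [0, -4, ∞, -4]
  [18, 0, ∞, 0]
  [-9, -13, 0, -13]
  [21, 3, 15, 0]
D(3):
  [0, -4, ∞, -4]
  [18, 0, ∞, 0]
  [-9, -13, 0, -13]
  [6, 2, 15, 0]
D(4):
  [0, -4, 11, -4]
  [6, 0, 15, 0]
  [-9, -13, 0, -13]
  [6, 2, 15, 0]
Key observation: every diagonal entry stays at the unit through all rounds, so no improving cycle exists.
Answer: CONVERGES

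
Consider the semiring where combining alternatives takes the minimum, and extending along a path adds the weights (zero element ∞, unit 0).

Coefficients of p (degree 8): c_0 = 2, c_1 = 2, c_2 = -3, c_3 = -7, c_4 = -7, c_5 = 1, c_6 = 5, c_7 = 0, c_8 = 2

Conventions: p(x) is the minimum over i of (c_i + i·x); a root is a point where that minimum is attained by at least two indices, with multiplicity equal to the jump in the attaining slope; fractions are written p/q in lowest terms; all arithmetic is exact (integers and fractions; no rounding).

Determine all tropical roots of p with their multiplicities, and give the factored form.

hull edge (i=0, c=2) to (i=3, c=-7): slope -3, span 3
hull edge (i=3, c=-7) to (i=4, c=-7): slope 0, span 1
hull edge (i=4, c=-7) to (i=8, c=2): slope 9/4, span 4
Factored form: p(x) = 2 ⊗ (x ⊕ (-9/4)) ⊗ (x ⊕ (-9/4)) ⊗ (x ⊕ (-9/4)) ⊗ (x ⊕ (-9/4)) ⊗ (x ⊕ 0) ⊗ (x ⊕ 3) ⊗ (x ⊕ 3) ⊗ (x ⊕ 3)
Answer: roots = -9/4 (mult 4), 0 (mult 1), 3 (mult 3)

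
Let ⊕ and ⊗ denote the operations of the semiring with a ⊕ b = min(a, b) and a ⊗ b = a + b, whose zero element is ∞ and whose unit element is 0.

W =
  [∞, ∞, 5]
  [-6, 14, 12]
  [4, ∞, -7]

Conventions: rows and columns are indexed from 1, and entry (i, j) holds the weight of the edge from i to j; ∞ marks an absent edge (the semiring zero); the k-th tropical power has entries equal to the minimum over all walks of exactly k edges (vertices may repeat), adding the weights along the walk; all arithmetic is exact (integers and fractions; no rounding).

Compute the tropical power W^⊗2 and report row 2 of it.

W^⊗2:
  [9, ∞, -2]
  [8, 28, -1]
  [-3, ∞, -14]
Answer: row 2 of W^⊗2 = [8, 28, -1]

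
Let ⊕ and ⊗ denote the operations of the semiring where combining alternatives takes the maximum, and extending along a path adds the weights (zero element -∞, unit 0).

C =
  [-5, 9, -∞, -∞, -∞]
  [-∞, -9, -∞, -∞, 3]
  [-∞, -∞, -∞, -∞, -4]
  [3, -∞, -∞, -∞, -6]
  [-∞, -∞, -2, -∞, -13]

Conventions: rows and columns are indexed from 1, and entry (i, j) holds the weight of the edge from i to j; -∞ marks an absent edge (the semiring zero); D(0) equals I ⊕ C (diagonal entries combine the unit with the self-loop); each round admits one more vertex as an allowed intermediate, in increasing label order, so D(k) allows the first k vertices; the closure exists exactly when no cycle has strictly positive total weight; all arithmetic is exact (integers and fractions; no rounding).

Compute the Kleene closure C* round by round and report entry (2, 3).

D(0):
  [0, 9, -∞, -∞, -∞]
  [-∞, 0, -∞, -∞, 3]
  [-∞, -∞, 0, -∞, -4]
  [3, -∞, -∞, 0, -6]
  [-∞, -∞, -2, -∞, 0]
D(1):
  [0, 9, -∞, -∞, -∞]
  [-∞, 0, -∞, -∞, 3]
  [-∞, -∞, 0, -∞, -4]
  [3, 12, -∞, 0, -6]
  [-∞, -∞, -2, -∞, 0]
D(2):
  [0, 9, -∞, -∞, 12]
  [-∞, 0, -∞, -∞, 3]
  [-∞, -∞, 0, -∞, -4]
  [3, 12, -∞, 0, 15]
  [-∞, -∞, -2, -∞, 0]
D(3):
  [0, 9, -∞, -∞, 12]
  [-∞, 0, -∞, -∞, 3]
  [-∞, -∞, 0, -∞, -4]
  [3, 12, -∞, 0, 15]
  [-∞, -∞, -2, -∞, 0]
D(4):
  [0, 9, -∞, -∞, 12]
  [-∞, 0, -∞, -∞, 3]
  [-∞, -∞, 0, -∞, -4]
  [3, 12, -∞, 0, 15]
  [-∞, -∞, -2, -∞, 0]
D(5):
  [0, 9, 10, -∞, 12]
  [-∞, 0, 1, -∞, 3]
  [-∞, -∞, 0, -∞, -4]
  [3, 12, 13, 0, 15]
  [-∞, -∞, -2, -∞, 0]
Answer: C*[2][3] = 1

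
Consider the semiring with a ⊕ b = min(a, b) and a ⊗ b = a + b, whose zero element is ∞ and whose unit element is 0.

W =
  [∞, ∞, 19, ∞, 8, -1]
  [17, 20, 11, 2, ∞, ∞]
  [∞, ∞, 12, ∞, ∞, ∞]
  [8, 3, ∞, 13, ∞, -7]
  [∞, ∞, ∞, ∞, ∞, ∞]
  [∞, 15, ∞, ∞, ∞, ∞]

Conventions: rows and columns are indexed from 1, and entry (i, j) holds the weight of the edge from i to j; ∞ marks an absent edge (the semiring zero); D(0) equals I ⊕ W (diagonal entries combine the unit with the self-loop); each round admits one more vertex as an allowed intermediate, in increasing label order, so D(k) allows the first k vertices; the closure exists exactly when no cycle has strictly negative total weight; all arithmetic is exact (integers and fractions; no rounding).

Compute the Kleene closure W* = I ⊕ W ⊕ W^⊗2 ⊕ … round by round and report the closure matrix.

D(0):
  [0, ∞, 19, ∞, 8, -1]
  [17, 0, 11, 2, ∞, ∞]
  [∞, ∞, 0, ∞, ∞, ∞]
  [8, 3, ∞, 0, ∞, -7]
  [∞, ∞, ∞, ∞, 0, ∞]
  [∞, 15, ∞, ∞, ∞, 0]
D(1):
  [0, ∞, 19, ∞, 8, -1]
  [17, 0, 11, 2, 25, 16]
  [∞, ∞, 0, ∞, ∞, ∞]
  [8, 3, 27, 0, 16, -7]
  [∞, ∞, ∞, ∞, 0, ∞]
  [∞, 15, ∞, ∞, ∞, 0]
D(2):
  [0, ∞, 19, ∞, 8, -1]
  [17, 0, 11, 2, 25, 16]
  [∞, ∞, 0, ∞, ∞, ∞]
  [8, 3, 14, 0, 16, -7]
  [∞, ∞, ∞, ∞, 0, ∞]
  [32, 15, 26, 17, 40, 0]
D(3):
  [0, ∞, 19, ∞, 8, -1]
  [17, 0, 11, 2, 25, 16]
  [∞, ∞, 0, ∞, ∞, ∞]
  [8, 3, 14, 0, 16, -7]
  [∞, ∞, ∞, ∞, 0, ∞]
  [32, 15, 26, 17, 40, 0]
D(4):
  [0, ∞, 19, ∞, 8, -1]
  [10, 0, 11, 2, 18, -5]
  [∞, ∞, 0, ∞, ∞, ∞]
  [8, 3, 14, 0, 16, -7]
  [∞, ∞, ∞, ∞, 0, ∞]
  [25, 15, 26, 17, 33, 0]
D(5):
  [0, ∞, 19, ∞, 8, -1]
  [10, 0, 11, 2, 18, -5]
  [∞, ∞, 0, ∞, ∞, ∞]
  [8, 3, 14, 0, 16, -7]
  [∞, ∞, ∞, ∞, 0, ∞]
  [25, 15, 26, 17, 33, 0]
D(6):
  [0, 14, 19, 16, 8, -1]
  [10, 0, 11, 2, 18, -5]
  [∞, ∞, 0, ∞, ∞, ∞]
  [8, 3, 14, 0, 16, -7]
  [∞, ∞, ∞, ∞, 0, ∞]
  [25, 15, 26, 17, 33, 0]
Answer: W* = [[0, 14, 19, 16, 8, -1], [10, 0, 11, 2, 18, -5], [∞, ∞, 0, ∞, ∞, ∞], [8, 3, 14, 0, 16, -7], [∞, ∞, ∞, ∞, 0, ∞], [25, 15, 26, 17, 33, 0]]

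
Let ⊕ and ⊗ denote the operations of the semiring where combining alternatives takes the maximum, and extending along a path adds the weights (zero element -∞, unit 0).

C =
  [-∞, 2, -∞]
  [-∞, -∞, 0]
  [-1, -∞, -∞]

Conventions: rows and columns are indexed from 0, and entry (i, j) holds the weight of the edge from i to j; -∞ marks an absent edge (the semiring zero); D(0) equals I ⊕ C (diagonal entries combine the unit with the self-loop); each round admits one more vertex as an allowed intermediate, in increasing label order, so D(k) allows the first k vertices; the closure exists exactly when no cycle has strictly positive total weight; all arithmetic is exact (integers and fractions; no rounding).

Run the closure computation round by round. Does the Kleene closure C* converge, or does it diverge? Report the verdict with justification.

D(0):
  [0, 2, -∞]
  [-∞, 0, 0]
  [-1, -∞, 0]
D(1):
  [0, 2, -∞]
  [-∞, 0, 0]
  [-1, 1, 0]
Detection: at round 2, diagonal entry (2, 2) turns strictly positive.
Key observation: the cycle 2->0->1->2 has total weight (-1) + 2 + 0, which is strictly positive.
Answer: DIVERGES — positive cycle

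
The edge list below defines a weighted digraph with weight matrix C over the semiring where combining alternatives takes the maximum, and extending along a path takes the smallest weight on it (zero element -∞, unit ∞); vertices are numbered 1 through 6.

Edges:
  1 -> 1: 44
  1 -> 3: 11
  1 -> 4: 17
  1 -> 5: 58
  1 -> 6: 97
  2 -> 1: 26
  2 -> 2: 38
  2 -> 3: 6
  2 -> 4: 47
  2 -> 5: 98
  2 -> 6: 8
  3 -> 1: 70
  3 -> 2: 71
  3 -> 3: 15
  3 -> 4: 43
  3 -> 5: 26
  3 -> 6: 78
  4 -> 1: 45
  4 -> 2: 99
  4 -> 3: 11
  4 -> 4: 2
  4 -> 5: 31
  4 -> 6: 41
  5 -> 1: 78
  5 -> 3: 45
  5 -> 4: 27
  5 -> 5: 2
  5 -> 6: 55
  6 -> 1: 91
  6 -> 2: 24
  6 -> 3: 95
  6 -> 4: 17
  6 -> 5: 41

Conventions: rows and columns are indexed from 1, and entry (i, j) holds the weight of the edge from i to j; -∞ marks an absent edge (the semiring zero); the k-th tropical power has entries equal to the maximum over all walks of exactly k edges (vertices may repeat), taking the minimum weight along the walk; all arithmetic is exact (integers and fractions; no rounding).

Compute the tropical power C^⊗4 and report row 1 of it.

C^⊗2:
  [91, 24, 95, 27, 44, 55]
  [78, 47, 45, 38, 38, 55]
  [78, 43, 78, 47, 71, 70]
  [44, 38, 41, 47, 98, 45]
  [55, 45, 55, 43, 58, 78]
  [70, 71, 41, 43, 58, 91]
C^⊗3:
  [70, 71, 55, 43, 58, 91]
  [55, 45, 55, 47, 58, 78]
  [71, 71, 70, 43, 58, 78]
  [78, 47, 45, 41, 44, 55]
  [78, 55, 78, 45, 55, 55]
  [91, 43, 91, 47, 71, 70]
C^⊗4:
  [91, 55, 91, 47, 71, 70]
  [78, 55, 78, 45, 55, 55]
  [78, 70, 78, 47, 71, 71]
  [55, 45, 55, 47, 58, 78]
  [70, 71, 55, 47, 58, 78]
  [71, 71, 70, 43, 58, 91]
Answer: row 1 of C^⊗4 = [91, 55, 91, 47, 71, 70]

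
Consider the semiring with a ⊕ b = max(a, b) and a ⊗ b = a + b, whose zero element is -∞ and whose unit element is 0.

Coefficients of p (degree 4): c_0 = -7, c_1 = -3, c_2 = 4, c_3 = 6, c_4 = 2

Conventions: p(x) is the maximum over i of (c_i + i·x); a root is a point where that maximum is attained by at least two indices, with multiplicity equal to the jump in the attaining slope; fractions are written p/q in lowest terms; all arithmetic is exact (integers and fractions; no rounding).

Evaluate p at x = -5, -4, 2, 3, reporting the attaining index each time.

p(-5) = max(-7+0·(-5)=-7, -3+1·(-5)=-8, 4+2·(-5)=-6, 6+3·(-5)=-9, 2+4·(-5)=-18) = -6 (attained by i=2)
p(-4) = max(-7+0·(-4)=-7, -3+1·(-4)=-7, 4+2·(-4)=-4, 6+3·(-4)=-6, 2+4·(-4)=-14) = -4 (attained by i=2)
p(2) = max(-7+0·2=-7, -3+1·2=-1, 4+2·2=8, 6+3·2=12, 2+4·2=10) = 12 (attained by i=3)
p(3) = max(-7+0·3=-7, -3+1·3=0, 4+2·3=10, 6+3·3=15, 2+4·3=14) = 15 (attained by i=3)
Answer: p(-5) = -6; p(-4) = -4; p(2) = 12; p(3) = 15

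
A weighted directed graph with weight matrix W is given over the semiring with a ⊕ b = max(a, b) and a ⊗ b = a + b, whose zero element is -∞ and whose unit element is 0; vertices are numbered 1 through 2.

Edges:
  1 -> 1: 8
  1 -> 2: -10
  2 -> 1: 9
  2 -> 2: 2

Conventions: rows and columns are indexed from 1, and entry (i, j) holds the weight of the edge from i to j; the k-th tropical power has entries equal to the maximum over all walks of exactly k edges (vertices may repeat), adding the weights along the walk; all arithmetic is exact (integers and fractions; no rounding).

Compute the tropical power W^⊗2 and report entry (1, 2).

W^⊗2:
  [16, -2]
  [17, 4]
Key observation: the optimum is the walk 1->1->2, with weight 8 + (-10) = -2.
Optimal value attained by: walk 1->1->2.
Answer: (W^⊗2)[1][2] = -2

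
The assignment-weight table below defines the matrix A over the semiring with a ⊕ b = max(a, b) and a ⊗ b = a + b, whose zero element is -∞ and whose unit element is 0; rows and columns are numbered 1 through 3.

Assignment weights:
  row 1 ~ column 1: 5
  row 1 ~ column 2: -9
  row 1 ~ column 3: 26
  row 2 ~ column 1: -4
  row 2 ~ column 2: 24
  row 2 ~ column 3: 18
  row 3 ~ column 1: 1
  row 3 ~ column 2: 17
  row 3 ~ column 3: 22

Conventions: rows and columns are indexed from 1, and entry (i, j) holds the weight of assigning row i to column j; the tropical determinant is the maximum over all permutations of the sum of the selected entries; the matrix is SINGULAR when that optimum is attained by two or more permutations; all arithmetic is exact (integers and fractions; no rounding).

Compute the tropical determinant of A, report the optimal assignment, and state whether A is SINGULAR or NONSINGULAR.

σ = (1, 2, 3): 5 + 24 + 22 = 51
σ = (1, 3, 2): 5 + 18 + 17 = 40
σ = (2, 1, 3): (-9) + (-4) + 22 = 9
σ = (2, 3, 1): (-9) + 18 + 1 = 10
σ = (3, 1, 2): 26 + (-4) + 17 = 39
σ = (3, 2, 1): 26 + 24 + 1 = 51
Optimal value attained by: σ = (1, 2, 3).
Answer: det⊕(A) = 51; verdict: SINGULAR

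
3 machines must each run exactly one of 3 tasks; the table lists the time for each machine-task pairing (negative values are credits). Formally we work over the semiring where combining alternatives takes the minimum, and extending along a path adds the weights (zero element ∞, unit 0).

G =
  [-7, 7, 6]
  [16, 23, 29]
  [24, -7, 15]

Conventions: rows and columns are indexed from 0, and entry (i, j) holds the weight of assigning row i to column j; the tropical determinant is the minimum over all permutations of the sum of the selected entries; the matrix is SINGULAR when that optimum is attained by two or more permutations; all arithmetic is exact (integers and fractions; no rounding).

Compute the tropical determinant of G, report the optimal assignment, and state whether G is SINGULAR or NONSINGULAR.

σ = (0, 1, 2): (-7) + 23 + 15 = 31
σ = (0, 2, 1): (-7) + 29 + (-7) = 15
σ = (1, 0, 2): 7 + 16 + 15 = 38
σ = (1, 2, 0): 7 + 29 + 24 = 60
σ = (2, 0, 1): 6 + 16 + (-7) = 15
σ = (2, 1, 0): 6 + 23 + 24 = 53
Optimal value attained by: σ = (0, 2, 1).
Answer: det⊕(G) = 15; verdict: SINGULAR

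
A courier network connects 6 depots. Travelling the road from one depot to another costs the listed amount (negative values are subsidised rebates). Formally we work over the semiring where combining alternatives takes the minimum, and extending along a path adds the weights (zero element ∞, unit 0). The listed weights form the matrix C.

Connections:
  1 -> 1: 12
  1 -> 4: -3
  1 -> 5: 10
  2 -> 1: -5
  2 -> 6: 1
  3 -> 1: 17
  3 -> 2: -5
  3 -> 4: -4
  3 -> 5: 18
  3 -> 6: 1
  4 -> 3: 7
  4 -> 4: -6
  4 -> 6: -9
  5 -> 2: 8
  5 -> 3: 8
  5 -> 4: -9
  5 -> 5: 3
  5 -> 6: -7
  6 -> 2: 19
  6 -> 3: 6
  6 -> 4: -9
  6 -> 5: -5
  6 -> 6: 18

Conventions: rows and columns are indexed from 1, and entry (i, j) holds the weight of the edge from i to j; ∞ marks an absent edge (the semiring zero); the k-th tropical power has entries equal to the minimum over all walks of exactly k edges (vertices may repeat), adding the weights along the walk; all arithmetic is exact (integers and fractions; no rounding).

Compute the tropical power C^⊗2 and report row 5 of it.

C^⊗2:
  [24, 18, 4, -9, 13, -12]
  [7, 20, 7, -8, -4, 19]
  [-10, 20, 3, -10, -4, -13]
  [24, 2, -3, -18, -14, -15]
  [3, 3, -2, -16, -12, -18]
  [14, 1, -2, -15, -2, -18]
Answer: row 5 of C^⊗2 = [3, 3, -2, -16, -12, -18]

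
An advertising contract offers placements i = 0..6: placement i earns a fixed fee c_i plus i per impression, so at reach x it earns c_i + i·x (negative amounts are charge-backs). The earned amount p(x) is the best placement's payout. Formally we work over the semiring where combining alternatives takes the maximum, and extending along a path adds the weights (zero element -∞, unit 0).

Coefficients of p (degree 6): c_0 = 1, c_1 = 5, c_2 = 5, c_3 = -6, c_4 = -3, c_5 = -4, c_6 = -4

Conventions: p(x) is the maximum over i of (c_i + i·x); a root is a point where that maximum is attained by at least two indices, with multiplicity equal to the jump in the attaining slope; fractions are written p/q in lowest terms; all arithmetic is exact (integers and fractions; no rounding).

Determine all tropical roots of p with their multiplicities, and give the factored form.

hull edge (i=0, c=1) to (i=1, c=5): slope 4, span 1
hull edge (i=1, c=5) to (i=2, c=5): slope 0, span 1
hull edge (i=2, c=5) to (i=6, c=-4): slope -9/4, span 4
Factored form: p(x) = -4 ⊗ (x ⊕ (-4)) ⊗ (x ⊕ 0) ⊗ (x ⊕ 9/4) ⊗ (x ⊕ 9/4) ⊗ (x ⊕ 9/4) ⊗ (x ⊕ 9/4)
Answer: roots = -4 (mult 1), 0 (mult 1), 9/4 (mult 4)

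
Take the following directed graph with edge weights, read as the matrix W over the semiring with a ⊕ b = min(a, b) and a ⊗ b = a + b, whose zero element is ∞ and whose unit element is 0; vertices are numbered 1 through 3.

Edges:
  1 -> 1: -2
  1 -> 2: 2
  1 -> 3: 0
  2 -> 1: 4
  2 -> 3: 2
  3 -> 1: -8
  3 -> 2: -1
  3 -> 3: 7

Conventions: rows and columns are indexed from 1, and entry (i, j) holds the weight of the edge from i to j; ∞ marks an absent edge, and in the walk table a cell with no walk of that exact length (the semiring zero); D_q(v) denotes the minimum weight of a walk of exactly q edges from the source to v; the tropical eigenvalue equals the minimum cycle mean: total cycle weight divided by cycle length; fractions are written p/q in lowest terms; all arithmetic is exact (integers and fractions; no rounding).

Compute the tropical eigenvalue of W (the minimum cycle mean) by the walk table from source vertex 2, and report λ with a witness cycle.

q=0: [∞, 0, ∞]
q=1: [4, ∞, 2]
q=2: [-6, 1, 4]
q=3: [-8, -4, -6]
Optimal cycle mean attained by: cycle 1->3->1, total 0 + (-8), length 2.
Answer: λ = -4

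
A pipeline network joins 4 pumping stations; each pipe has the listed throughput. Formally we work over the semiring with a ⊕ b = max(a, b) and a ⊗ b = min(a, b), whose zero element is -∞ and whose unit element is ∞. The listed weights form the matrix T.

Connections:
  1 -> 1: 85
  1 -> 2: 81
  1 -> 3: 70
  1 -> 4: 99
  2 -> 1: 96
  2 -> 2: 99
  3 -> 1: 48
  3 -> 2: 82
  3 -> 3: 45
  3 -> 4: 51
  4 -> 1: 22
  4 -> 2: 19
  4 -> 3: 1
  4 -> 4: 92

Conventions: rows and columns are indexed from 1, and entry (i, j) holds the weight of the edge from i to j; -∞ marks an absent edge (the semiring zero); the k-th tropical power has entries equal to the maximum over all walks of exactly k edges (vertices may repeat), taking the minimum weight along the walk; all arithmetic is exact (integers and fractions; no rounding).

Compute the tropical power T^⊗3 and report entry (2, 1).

T^⊗2:
  [85, 81, 70, 92]
  [96, 99, 70, 96]
  [82, 82, 48, 51]
  [22, 22, 22, 92]
T^⊗3:
  [85, 81, 70, 92]
  [96, 99, 70, 96]
  [82, 82, 70, 82]
  [22, 22, 22, 92]
Key observation: the optimum is the walk 2->2->2->1, with weight 99 min 99 min 96 = 96.
Optimal value attained by: walk 2->2->2->1.
Answer: (T^⊗3)[2][1] = 96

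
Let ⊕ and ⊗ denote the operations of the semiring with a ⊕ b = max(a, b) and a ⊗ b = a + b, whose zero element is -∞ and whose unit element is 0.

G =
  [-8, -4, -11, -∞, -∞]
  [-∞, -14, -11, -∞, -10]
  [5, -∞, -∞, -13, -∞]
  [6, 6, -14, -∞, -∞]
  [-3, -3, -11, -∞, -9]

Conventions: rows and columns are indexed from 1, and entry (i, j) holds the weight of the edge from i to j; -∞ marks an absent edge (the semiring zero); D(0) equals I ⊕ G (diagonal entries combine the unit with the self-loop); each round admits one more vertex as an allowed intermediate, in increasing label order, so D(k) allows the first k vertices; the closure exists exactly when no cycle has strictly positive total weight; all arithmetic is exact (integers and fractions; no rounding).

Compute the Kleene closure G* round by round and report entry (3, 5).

D(0):
  [0, -4, -11, -∞, -∞]
  [-∞, 0, -11, -∞, -10]
  [5, -∞, 0, -13, -∞]
  [6, 6, -14, 0, -∞]
  [-3, -3, -11, -∞, 0]
D(1):
  [0, -4, -11, -∞, -∞]
  [-∞, 0, -11, -∞, -10]
  [5, 1, 0, -13, -∞]
  [6, 6, -5, 0, -∞]
  [-3, -3, -11, -∞, 0]
D(2):
  [0, -4, -11, -∞, -14]
  [-∞, 0, -11, -∞, -10]
  [5, 1, 0, -13, -9]
  [6, 6, -5, 0, -4]
  [-3, -3, -11, -∞, 0]
D(3):
  [0, -4, -11, -24, -14]
  [-6, 0, -11, -24, -10]
  [5, 1, 0, -13, -9]
  [6, 6, -5, 0, -4]
  [-3, -3, -11, -24, 0]
D(4):
  [0, -4, -11, -24, -14]
  [-6, 0, -11, -24, -10]
  [5, 1, 0, -13, -9]
  [6, 6, -5, 0, -4]
  [-3, -3, -11, -24, 0]
D(5):
  [0, -4, -11, -24, -14]
  [-6, 0, -11, -24, -10]
  [5, 1, 0, -13, -9]
  [6, 6, -5, 0, -4]
  [-3, -3, -11, -24, 0]
Answer: G*[3][5] = -9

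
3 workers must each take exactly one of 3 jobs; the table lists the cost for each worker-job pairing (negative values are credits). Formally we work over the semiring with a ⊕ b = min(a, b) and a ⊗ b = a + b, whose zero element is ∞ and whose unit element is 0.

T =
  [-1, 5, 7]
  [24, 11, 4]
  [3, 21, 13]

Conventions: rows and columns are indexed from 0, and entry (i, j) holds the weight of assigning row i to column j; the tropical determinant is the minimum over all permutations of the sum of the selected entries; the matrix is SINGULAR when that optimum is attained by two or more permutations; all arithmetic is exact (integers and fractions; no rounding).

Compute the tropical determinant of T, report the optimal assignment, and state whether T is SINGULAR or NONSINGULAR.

σ = (0, 1, 2): (-1) + 11 + 13 = 23
σ = (0, 2, 1): (-1) + 4 + 21 = 24
σ = (1, 0, 2): 5 + 24 + 13 = 42
σ = (1, 2, 0): 5 + 4 + 3 = 12
σ = (2, 0, 1): 7 + 24 + 21 = 52
σ = (2, 1, 0): 7 + 11 + 3 = 21
Optimal value attained by: σ = (1, 2, 0).
Answer: det⊕(T) = 12; verdict: NONSINGULAR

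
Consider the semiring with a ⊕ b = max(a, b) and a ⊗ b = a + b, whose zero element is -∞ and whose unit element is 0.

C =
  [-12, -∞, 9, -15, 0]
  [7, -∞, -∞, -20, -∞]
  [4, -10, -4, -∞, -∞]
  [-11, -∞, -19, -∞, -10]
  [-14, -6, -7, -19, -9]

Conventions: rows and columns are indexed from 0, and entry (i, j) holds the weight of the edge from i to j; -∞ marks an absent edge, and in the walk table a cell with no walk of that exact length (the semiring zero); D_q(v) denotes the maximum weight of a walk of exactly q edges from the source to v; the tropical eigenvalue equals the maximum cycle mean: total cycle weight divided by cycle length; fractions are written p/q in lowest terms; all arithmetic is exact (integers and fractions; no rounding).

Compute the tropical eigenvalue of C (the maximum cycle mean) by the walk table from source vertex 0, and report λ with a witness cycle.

q=0: [0, -∞, -∞, -∞, -∞]
q=1: [-12, -∞, 9, -15, 0]
q=2: [13, -1, 5, -19, -9]
q=3: [9, -5, 22, -2, 13]
q=4: [26, 12, 18, -6, 9]
q=5: [22, 8, 35, 11, 26]
Optimal cycle mean attained by: cycle 0->2->0, total 9 + 4, length 2.
Answer: λ = 13/2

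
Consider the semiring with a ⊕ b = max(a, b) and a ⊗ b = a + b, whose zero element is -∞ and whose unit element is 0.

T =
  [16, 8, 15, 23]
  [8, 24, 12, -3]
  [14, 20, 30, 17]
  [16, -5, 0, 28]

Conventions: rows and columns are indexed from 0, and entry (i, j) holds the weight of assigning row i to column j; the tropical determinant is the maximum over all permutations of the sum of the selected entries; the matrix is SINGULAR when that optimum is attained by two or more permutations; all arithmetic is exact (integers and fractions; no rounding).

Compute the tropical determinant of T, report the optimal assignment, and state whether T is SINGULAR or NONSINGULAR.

σ = (0, 1, 2, 3): 16 + 24 + 30 + 28 = 98
σ = (0, 1, 3, 2): 16 + 24 + 17 + 0 = 57
σ = (0, 2, 1, 3): 16 + 12 + 20 + 28 = 76
σ = (0, 2, 3, 1): 16 + 12 + 17 + (-5) = 40
σ = (0, 3, 1, 2): 16 + (-3) + 20 + 0 = 33
σ = (0, 3, 2, 1): 16 + (-3) + 30 + (-5) = 38
σ = (1, 0, 2, 3): 8 + 8 + 30 + 28 = 74
σ = (1, 0, 3, 2): 8 + 8 + 17 + 0 = 33
σ = (1, 2, 0, 3): 8 + 12 + 14 + 28 = 62
σ = (1, 2, 3, 0): 8 + 12 + 17 + 16 = 53
σ = (1, 3, 0, 2): 8 + (-3) + 14 + 0 = 19
σ = (1, 3, 2, 0): 8 + (-3) + 30 + 16 = 51
σ = (2, 0, 1, 3): 15 + 8 + 20 + 28 = 71
σ = (2, 0, 3, 1): 15 + 8 + 17 + (-5) = 35
σ = (2, 1, 0, 3): 15 + 24 + 14 + 28 = 81
σ = (2, 1, 3, 0): 15 + 24 + 17 + 16 = 72
σ = (2, 3, 0, 1): 15 + (-3) + 14 + (-5) = 21
σ = (2, 3, 1, 0): 15 + (-3) + 20 + 16 = 48
σ = (3, 0, 1, 2): 23 + 8 + 20 + 0 = 51
σ = (3, 0, 2, 1): 23 + 8 + 30 + (-5) = 56
σ = (3, 1, 0, 2): 23 + 24 + 14 + 0 = 61
σ = (3, 1, 2, 0): 23 + 24 + 30 + 16 = 93
σ = (3, 2, 0, 1): 23 + 12 + 14 + (-5) = 44
σ = (3, 2, 1, 0): 23 + 12 + 20 + 16 = 71
Optimal value attained by: σ = (0, 1, 2, 3).
Answer: det⊕(T) = 98; verdict: NONSINGULAR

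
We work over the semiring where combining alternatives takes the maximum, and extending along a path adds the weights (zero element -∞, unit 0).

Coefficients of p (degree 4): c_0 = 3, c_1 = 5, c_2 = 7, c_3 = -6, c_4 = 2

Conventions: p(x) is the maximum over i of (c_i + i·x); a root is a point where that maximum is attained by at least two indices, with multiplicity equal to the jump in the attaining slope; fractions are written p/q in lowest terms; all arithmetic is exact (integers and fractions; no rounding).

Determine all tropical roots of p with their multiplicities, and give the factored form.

hull edge (i=0, c=3) to (i=2, c=7): slope 2, span 2
hull edge (i=2, c=7) to (i=4, c=2): slope -5/2, span 2
Factored form: p(x) = 2 ⊗ (x ⊕ (-2)) ⊗ (x ⊕ (-2)) ⊗ (x ⊕ 5/2) ⊗ (x ⊕ 5/2)
Answer: roots = -2 (mult 2), 5/2 (mult 2)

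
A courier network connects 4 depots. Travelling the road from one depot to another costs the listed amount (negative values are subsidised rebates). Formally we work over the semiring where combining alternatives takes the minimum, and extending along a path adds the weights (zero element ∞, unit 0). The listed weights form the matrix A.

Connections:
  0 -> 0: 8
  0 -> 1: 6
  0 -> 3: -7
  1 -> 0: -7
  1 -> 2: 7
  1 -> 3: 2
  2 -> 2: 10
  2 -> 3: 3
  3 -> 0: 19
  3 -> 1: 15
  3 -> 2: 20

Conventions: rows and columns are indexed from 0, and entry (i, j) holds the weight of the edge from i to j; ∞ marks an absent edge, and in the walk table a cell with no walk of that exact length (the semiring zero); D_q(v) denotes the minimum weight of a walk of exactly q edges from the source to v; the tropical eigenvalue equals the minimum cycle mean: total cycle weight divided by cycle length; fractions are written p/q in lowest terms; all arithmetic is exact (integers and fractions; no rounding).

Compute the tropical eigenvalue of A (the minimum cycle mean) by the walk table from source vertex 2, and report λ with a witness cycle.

q=0: [∞, ∞, 0, ∞]
q=1: [∞, ∞, 10, 3]
q=2: [22, 18, 20, 13]
q=3: [11, 28, 25, 15]
q=4: [19, 17, 35, 4]
Optimal cycle mean attained by: cycle 0->1->0, total 6 + (-7), length 2.
Answer: λ = -1/2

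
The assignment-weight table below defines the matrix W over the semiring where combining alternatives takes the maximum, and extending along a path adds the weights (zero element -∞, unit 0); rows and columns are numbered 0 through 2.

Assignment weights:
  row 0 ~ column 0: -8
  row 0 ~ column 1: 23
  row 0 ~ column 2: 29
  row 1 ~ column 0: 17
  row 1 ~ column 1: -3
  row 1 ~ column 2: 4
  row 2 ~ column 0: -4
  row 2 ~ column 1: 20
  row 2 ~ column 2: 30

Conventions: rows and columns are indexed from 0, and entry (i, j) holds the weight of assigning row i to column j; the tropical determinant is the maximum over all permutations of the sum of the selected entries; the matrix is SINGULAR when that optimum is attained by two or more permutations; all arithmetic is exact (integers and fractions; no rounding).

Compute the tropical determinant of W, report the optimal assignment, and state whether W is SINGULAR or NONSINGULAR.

σ = (0, 1, 2): (-8) + (-3) + 30 = 19
σ = (0, 2, 1): (-8) + 4 + 20 = 16
σ = (1, 0, 2): 23 + 17 + 30 = 70
σ = (1, 2, 0): 23 + 4 + (-4) = 23
σ = (2, 0, 1): 29 + 17 + 20 = 66
σ = (2, 1, 0): 29 + (-3) + (-4) = 22
Optimal value attained by: σ = (1, 0, 2).
Answer: det⊕(W) = 70; verdict: NONSINGULAR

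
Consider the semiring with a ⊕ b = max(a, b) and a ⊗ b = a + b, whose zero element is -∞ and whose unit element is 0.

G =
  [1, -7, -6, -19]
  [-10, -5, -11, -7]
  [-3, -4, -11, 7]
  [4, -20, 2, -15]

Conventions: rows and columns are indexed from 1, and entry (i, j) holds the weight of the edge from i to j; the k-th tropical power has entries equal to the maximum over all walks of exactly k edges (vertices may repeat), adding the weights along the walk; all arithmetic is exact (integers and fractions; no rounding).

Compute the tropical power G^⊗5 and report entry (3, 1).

G^⊗2:
  [2, -6, -5, 1]
  [-3, -10, -5, -4]
  [11, -9, 9, -4]
  [5, -2, -2, 9]
G^⊗3:
  [5, -5, 3, 2]
  [0, -9, -2, 2]
  [12, 5, 5, 16]
  [13, -2, 11, 5]
G^⊗4:
  [6, -1, 4, 10]
  [6, -6, 4, 5]
  [20, 5, 18, 12]
  [14, 7, 7, 18]
G^⊗5:
  [14, 0, 12, 11]
  [9, 0, 7, 11]
  [21, 14, 14, 25]
  [22, 7, 20, 14]
Key observation: the optimum is the walk 3->4->3->4->1->1, with weight 7 + 2 + 7 + 4 + 1 = 21.
Optimal value attained by: walk 3->4->3->4->1->1.
Answer: (G^⊗5)[3][1] = 21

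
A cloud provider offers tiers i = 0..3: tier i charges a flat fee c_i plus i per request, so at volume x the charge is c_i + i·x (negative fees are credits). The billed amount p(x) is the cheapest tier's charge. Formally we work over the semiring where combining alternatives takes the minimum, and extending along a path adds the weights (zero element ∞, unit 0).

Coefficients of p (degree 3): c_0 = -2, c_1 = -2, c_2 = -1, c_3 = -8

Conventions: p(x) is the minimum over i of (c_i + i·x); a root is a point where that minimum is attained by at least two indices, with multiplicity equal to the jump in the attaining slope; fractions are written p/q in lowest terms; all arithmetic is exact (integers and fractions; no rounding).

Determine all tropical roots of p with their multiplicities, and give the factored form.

hull edge (i=0, c=-2) to (i=3, c=-8): slope -2, span 3
Factored form: p(x) = -8 ⊗ (x ⊕ 2) ⊗ (x ⊕ 2) ⊗ (x ⊕ 2)
Answer: roots = 2 (mult 3)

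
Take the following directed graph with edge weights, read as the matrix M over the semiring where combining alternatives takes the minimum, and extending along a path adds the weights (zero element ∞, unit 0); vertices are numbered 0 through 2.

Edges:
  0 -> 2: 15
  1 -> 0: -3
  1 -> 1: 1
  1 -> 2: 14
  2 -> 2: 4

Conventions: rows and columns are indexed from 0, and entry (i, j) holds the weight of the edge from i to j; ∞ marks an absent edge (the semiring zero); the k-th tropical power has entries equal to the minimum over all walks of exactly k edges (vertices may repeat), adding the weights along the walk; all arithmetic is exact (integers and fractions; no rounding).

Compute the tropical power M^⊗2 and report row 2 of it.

M^⊗2:
  [∞, ∞, 19]
  [-2, 2, 12]
  [∞, ∞, 8]
Answer: row 2 of M^⊗2 = [∞, ∞, 8]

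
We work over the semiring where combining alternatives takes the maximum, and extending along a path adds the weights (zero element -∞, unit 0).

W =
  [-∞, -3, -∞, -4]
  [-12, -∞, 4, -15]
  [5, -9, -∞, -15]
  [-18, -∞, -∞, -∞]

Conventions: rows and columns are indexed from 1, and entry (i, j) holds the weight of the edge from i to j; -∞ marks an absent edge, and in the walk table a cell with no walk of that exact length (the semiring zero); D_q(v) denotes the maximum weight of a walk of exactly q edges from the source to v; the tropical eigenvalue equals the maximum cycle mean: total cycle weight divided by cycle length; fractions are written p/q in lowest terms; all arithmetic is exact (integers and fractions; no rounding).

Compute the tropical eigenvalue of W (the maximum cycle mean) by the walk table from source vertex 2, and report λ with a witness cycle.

q=0: [-∞, 0, -∞, -∞]
q=1: [-12, -∞, 4, -15]
q=2: [9, -5, -∞, -11]
q=3: [-17, 6, -1, 5]
q=4: [4, -10, 10, -9]
Optimal cycle mean attained by: cycle 1->2->3->1, total (-3) + 4 + 5, length 3.
Answer: λ = 2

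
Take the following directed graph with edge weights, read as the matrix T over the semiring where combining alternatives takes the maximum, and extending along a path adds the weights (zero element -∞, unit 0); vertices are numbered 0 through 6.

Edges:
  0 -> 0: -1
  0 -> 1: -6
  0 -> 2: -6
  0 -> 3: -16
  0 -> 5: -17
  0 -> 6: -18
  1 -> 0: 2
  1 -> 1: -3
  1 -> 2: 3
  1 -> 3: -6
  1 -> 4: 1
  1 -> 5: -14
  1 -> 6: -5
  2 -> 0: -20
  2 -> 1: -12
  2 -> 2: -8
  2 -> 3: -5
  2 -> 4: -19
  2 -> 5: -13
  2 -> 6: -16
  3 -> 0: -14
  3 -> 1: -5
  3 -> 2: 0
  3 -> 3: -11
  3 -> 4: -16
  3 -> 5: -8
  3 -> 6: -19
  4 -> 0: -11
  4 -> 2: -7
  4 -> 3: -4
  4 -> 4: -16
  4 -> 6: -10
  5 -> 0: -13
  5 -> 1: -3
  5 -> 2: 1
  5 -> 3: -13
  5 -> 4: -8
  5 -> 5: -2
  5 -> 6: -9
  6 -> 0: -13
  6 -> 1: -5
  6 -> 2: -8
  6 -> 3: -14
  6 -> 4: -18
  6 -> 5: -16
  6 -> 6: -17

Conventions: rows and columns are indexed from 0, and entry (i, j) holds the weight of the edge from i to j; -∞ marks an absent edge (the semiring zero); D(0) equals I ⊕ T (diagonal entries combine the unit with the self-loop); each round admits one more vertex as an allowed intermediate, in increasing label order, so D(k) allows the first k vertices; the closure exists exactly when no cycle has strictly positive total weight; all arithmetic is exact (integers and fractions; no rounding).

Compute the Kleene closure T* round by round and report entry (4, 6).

D(0):
  [0, -6, -6, -16, -∞, -17, -18]
  [2, 0, 3, -6, 1, -14, -5]
  [-20, -12, 0, -5, -19, -13, -16]
  [-14, -5, 0, 0, -16, -8, -19]
  [-11, -∞, -7, -4, 0, -∞, -10]
  [-13, -3, 1, -13, -8, 0, -9]
  [-13, -5, -8, -14, -18, -16, 0]
D(1):
  [0, -6, -6, -16, -∞, -17, -18]
  [2, 0, 3, -6, 1, -14, -5]
  [-20, -12, 0, -5, -19, -13, -16]
  [-14, -5, 0, 0, -16, -8, -19]
  [-11, -17, -7, -4, 0, -28, -10]
  [-13, -3, 1, -13, -8, 0, -9]
  [-13, -5, -8, -14, -18, -16, 0]
D(2):
  [0, -6, -3, -12, -5, -17, -11]
  [2, 0, 3, -6, 1, -14, -5]
  [-10, -12, 0, -5, -11, -13, -16]
  [-3, -5, 0, 0, -4, -8, -10]
  [-11, -17, -7, -4, 0, -28, -10]
  [-1, -3, 1, -9, -2, 0, -8]
  [-3, -5, -2, -11, -4, -16, 0]
D(3):
  [0, -6, -3, -8, -5, -16, -11]
  [2, 0, 3, -2, 1, -10, -5]
  [-10, -12, 0, -5, -11, -13, -16]
  [-3, -5, 0, 0, -4, -8, -10]
  [-11, -17, -7, -4, 0, -20, -10]
  [-1, -3, 1, -4, -2, 0, -8]
  [-3, -5, -2, -7, -4, -15, 0]
D(4):
  [0, -6, -3, -8, -5, -16, -11]
  [2, 0, 3, -2, 1, -10, -5]
  [-8, -10, 0, -5, -9, -13, -15]
  [-3, -5, 0, 0, -4, -8, -10]
  [-7, -9, -4, -4, 0, -12, -10]
  [-1, -3, 1, -4, -2, 0, -8]
  [-3, -5, -2, -7, -4, -15, 0]
D(5):
  [0, -6, -3, -8, -5, -16, -11]
  [2, 0, 3, -2, 1, -10, -5]
  [-8, -10, 0, -5, -9, -13, -15]
  [-3, -5, 0, 0, -4, -8, -10]
  [-7, -9, -4, -4, 0, -12, -10]
  [-1, -3, 1, -4, -2, 0, -8]
  [-3, -5, -2, -7, -4, -15, 0]
D(6):
  [0, -6, -3, -8, -5, -16, -11]
  [2, 0, 3, -2, 1, -10, -5]
  [-8, -10, 0, -5, -9, -13, -15]
  [-3, -5, 0, 0, -4, -8, -10]
  [-7, -9, -4, -4, 0, -12, -10]
  [-1, -3, 1, -4, -2, 0, -8]
  [-3, -5, -2, -7, -4, -15, 0]
D(7):
  [0, -6, -3, -8, -5, -16, -11]
  [2, 0, 3, -2, 1, -10, -5]
  [-8, -10, 0, -5, -9, -13, -15]
  [-3, -5, 0, 0, -4, -8, -10]
  [-7, -9, -4, -4, 0, -12, -10]
  [-1, -3, 1, -4, -2, 0, -8]
  [-3, -5, -2, -7, -4, -15, 0]
Answer: T*[4][6] = -10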